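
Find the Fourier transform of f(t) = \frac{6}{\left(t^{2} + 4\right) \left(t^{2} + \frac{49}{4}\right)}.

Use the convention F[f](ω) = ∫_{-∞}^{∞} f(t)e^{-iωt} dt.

F(ω) = \frac{4 \pi e^{- 2 \left|{\omega}\right|}}{11} - \frac{16 \pi e^{- \frac{7 \left|{\omega}\right|}{2}}}{77}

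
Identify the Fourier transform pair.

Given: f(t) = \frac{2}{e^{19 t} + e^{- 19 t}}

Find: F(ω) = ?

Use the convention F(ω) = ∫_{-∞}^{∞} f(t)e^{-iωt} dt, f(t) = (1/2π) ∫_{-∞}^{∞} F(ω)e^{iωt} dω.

F(ω) = \frac{\pi}{19 \cosh{\left(\frac{\pi \omega}{38} \right)}}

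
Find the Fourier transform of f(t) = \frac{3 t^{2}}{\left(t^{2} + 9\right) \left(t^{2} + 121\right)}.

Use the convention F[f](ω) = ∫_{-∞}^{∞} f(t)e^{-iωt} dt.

F(ω) = \frac{3 \pi \left(11 - 3 e^{8 \left|{\omega}\right|}\right) e^{- 11 \left|{\omega}\right|}}{112}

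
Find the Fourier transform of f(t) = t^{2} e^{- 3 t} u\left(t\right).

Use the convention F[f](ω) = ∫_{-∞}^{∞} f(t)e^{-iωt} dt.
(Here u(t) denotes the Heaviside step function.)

F(ω) = \frac{2}{\left(i \omega + 3\right)^{3}}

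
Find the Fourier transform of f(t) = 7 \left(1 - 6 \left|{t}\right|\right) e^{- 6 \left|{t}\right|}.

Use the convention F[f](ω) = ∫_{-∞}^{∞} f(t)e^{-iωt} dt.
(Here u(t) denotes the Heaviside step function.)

F(ω) = \frac{168 \omega^{2}}{\left(\omega^{2} + 36\right)^{2}}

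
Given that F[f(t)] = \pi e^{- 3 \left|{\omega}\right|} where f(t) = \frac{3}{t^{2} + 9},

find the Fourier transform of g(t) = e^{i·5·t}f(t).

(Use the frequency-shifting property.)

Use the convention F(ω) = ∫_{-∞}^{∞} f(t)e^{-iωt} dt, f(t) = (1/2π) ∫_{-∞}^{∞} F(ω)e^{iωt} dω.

F[g](ω) = \pi e^{- 3 \left|{\omega - 5}\right|}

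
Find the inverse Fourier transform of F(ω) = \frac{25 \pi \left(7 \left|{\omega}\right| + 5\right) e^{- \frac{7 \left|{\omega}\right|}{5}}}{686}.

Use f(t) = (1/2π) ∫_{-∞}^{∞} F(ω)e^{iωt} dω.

f(t) = \frac{1}{\left(t^{2} + \frac{49}{25}\right)^{2}}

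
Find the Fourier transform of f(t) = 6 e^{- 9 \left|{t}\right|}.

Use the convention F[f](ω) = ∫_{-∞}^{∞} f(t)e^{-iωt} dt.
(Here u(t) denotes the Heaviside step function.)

F(ω) = \frac{108}{\omega^{2} + 81}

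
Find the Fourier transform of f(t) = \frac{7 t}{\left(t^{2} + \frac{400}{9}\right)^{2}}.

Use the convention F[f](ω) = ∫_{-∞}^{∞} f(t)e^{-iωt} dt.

F(ω) = - \frac{21 i \pi \omega e^{- \frac{20 \left|{\omega}\right|}{3}}}{40}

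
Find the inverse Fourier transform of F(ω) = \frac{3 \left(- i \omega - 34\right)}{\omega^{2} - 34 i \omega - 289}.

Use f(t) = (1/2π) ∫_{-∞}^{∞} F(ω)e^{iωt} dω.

f(t) = 3 \left(17 t + 1\right) e^{- 17 t} u\left(t\right)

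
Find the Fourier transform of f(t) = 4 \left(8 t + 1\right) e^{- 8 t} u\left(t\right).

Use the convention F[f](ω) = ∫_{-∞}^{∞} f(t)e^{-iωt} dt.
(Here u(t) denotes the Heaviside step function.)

F(ω) = \frac{4 \left(- i \omega - 16\right)}{\omega^{2} - 16 i \omega - 64}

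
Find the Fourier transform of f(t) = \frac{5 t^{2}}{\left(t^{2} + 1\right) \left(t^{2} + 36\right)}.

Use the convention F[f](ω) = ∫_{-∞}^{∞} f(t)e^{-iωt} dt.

F(ω) = \frac{\pi \left(6 - e^{5 \left|{\omega}\right|}\right) e^{- 6 \left|{\omega}\right|}}{7}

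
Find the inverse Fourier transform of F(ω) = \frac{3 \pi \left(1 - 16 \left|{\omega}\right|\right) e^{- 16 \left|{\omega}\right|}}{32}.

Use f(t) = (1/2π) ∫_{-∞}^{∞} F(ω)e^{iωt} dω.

f(t) = \frac{3 t^{2}}{\left(t^{2} + 256\right)^{2}}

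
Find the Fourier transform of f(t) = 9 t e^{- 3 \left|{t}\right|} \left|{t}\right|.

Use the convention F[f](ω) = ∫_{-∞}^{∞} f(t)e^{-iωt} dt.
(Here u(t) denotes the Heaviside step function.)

F(ω) = \frac{36 i \omega \left(\omega^{2} - 27\right)}{\left(\omega^{2} + 9\right)^{3}}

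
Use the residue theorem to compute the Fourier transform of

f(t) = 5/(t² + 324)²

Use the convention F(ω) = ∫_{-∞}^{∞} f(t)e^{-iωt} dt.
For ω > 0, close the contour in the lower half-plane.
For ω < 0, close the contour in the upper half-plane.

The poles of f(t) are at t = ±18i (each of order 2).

Let g(z) = f(z)e^{-iωz}; for large |z| the factor e^{-iωz} decays in the lower half-plane when ω > 0 and in the upper half-plane when ω < 0.

Case ω > 0 (lower half-plane, clockwise contour ⇒ F(ω) = -2πi·ΣRes):
  Res_{z = - 18 i} g(z) = \frac{5 i \left(18 \omega + 1\right) e^{- 18 \omega}}{23328} (pole of order 2)
  F(ω) = -2πi·ΣRes = \frac{5 \pi \left(18 \omega + 1\right) e^{- 18 \omega}}{11664}

Case ω < 0 (upper half-plane, counterclockwise contour ⇒ F(ω) = +2πi·ΣRes):
  Res_{z = 18 i} g(z) = \frac{5 i \left(18 \omega - 1\right) e^{18 \omega}}{23328} (pole of order 2)
  F(ω) = 2πi·ΣRes = \frac{5 \pi \left(1 - 18 \omega\right) e^{18 \omega}}{11664}

Both cases combine into a single formula in |ω|:

F(ω) = \frac{5 \pi \left(18 \left|{\omega}\right| + 1\right) e^{- 18 \left|{\omega}\right|}}{11664}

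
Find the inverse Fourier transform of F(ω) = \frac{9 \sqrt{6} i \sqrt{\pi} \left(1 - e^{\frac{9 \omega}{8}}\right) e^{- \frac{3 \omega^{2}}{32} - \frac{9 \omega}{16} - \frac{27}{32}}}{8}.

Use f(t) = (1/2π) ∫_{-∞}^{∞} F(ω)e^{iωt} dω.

f(t) = 9 e^{- \frac{8 t^{2}}{3}} \sin{\left(3 t \right)}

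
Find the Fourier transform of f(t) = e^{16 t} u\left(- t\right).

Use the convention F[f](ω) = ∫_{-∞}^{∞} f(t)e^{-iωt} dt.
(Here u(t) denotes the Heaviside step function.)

F(ω) = \frac{i}{\omega + 16 i}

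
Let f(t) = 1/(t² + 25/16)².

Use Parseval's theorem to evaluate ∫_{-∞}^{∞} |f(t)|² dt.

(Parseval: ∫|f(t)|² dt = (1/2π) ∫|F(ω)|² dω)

∫|f(t)|² dt = \frac{1024 \pi}{15625}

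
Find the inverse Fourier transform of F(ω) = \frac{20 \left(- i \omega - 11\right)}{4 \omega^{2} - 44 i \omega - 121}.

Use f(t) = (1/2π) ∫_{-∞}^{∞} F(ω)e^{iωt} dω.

f(t) = 5 \left(\frac{11 t}{2} + 1\right) e^{- \frac{11 t}{2}} u\left(t\right)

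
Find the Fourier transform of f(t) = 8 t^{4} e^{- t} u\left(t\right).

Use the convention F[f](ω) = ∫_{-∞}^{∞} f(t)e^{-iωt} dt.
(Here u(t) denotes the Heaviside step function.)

F(ω) = \frac{192}{\left(i \omega + 1\right)^{5}}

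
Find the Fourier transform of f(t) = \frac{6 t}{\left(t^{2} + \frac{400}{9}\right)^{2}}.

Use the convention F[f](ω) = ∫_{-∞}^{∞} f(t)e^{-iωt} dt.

F(ω) = - \frac{9 i \pi \omega e^{- \frac{20 \left|{\omega}\right|}{3}}}{20}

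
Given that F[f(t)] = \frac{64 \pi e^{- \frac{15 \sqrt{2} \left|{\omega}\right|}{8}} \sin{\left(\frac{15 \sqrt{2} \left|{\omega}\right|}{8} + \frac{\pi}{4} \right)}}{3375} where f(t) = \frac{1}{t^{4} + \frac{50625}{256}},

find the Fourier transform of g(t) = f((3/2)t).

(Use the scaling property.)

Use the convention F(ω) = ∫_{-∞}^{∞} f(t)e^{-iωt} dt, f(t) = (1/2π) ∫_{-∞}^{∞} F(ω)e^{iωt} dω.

F[g](ω) = \frac{128 \pi e^{- \frac{5 \sqrt{2} \left|{\omega}\right|}{4}} \sin{\left(\frac{5 \sqrt{2} \left|{\omega}\right|}{4} + \frac{\pi}{4} \right)}}{10125}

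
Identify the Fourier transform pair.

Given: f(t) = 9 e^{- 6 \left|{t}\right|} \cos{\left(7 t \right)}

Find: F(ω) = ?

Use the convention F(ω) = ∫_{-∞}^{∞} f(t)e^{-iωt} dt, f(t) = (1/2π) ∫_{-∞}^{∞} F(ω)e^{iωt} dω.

F(ω) = \frac{108 \left(\omega^{2} + 85\right)}{\omega^{4} - 26 \omega^{2} + 7225}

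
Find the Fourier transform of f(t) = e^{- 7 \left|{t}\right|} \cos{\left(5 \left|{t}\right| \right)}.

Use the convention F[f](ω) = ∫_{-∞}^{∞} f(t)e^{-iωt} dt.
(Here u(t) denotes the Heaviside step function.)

F(ω) = \frac{14 \left(\omega^{2} + 74\right)}{\omega^{4} + 48 \omega^{2} + 5476}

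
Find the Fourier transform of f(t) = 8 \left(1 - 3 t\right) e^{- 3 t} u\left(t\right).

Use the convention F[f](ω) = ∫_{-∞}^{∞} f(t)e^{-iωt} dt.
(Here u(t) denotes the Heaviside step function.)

F(ω) = \frac{8 i \omega}{- \omega^{2} + 6 i \omega + 9}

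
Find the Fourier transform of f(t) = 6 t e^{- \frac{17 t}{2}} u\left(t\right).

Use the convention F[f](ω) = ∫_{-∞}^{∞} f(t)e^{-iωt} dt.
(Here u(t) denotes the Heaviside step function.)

F(ω) = \frac{24}{\left(2 i \omega + 17\right)^{2}}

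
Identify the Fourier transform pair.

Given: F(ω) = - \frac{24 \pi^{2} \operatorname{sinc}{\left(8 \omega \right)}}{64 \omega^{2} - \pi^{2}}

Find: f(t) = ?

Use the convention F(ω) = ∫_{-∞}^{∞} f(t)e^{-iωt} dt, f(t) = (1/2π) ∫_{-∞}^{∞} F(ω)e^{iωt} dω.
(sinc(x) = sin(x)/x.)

f(t) = 3 \left(\begin{cases} \cos^{2}{\left(\frac{\pi t}{16} \right)} & \text{for}\: \left|{t}\right| < 8 \\0 & \text{otherwise} \end{cases}\right)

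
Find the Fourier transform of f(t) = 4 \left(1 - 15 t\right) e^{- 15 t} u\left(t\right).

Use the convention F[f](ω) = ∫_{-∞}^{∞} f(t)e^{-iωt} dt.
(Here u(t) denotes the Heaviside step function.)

F(ω) = \frac{4 i \omega}{- \omega^{2} + 30 i \omega + 225}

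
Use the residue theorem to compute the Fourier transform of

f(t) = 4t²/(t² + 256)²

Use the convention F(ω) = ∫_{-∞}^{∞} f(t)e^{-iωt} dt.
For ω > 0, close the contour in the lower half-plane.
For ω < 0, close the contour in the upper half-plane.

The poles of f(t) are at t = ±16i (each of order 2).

Let g(z) = f(z)e^{-iωz}; for large |z| the factor e^{-iωz} decays in the lower half-plane when ω > 0 and in the upper half-plane when ω < 0.

Case ω > 0 (lower half-plane, clockwise contour ⇒ F(ω) = -2πi·ΣRes):
  Res_{z = - 16 i} g(z) = i \left(\frac{1}{16} - \omega\right) e^{- 16 \omega} (pole of order 2)
  F(ω) = -2πi·ΣRes = \frac{\pi \left(1 - 16 \omega\right) e^{- 16 \omega}}{8}

Case ω < 0 (upper half-plane, counterclockwise contour ⇒ F(ω) = +2πi·ΣRes):
  Res_{z = 16 i} g(z) = i \left(- \omega - \frac{1}{16}\right) e^{16 \omega} (pole of order 2)
  F(ω) = 2πi·ΣRes = \frac{\pi \left(16 \omega + 1\right) e^{16 \omega}}{8}

Both cases combine into a single formula in |ω|:

F(ω) = \frac{\pi \left(1 - 16 \left|{\omega}\right|\right) e^{- 16 \left|{\omega}\right|}}{8}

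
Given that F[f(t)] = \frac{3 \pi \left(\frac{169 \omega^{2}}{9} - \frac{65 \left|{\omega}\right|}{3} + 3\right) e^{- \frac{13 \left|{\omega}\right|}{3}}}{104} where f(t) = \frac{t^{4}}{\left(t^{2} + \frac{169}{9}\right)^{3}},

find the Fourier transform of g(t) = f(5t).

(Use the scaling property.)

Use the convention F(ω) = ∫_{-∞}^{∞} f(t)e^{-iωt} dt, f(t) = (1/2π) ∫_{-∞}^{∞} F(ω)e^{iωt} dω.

F[g](ω) = \frac{\pi \left(169 \omega^{2} - 975 \left|{\omega}\right| + 675\right) e^{- \frac{13 \left|{\omega}\right|}{15}}}{39000}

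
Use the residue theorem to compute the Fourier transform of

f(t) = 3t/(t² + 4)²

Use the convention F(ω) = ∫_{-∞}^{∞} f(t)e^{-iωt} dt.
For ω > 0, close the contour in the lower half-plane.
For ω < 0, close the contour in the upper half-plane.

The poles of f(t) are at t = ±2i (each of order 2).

Let g(z) = f(z)e^{-iωz}; for large |z| the factor e^{-iωz} decays in the lower half-plane when ω > 0 and in the upper half-plane when ω < 0.

Case ω > 0 (lower half-plane, clockwise contour ⇒ F(ω) = -2πi·ΣRes):
  Res_{z = - 2 i} g(z) = \frac{3 \omega e^{- 2 \omega}}{8} (pole of order 2)
  F(ω) = -2πi·ΣRes = - \frac{3 i \pi \omega e^{- 2 \omega}}{4}

Case ω < 0 (upper half-plane, counterclockwise contour ⇒ F(ω) = +2πi·ΣRes):
  Res_{z = 2 i} g(z) = - \frac{3 \omega e^{2 \omega}}{8} (pole of order 2)
  F(ω) = 2πi·ΣRes = - \frac{3 i \pi \omega e^{2 \omega}}{4}

Both cases combine into a single formula in |ω|:

F(ω) = - \frac{3 i \pi \omega e^{- 2 \left|{\omega}\right|}}{4}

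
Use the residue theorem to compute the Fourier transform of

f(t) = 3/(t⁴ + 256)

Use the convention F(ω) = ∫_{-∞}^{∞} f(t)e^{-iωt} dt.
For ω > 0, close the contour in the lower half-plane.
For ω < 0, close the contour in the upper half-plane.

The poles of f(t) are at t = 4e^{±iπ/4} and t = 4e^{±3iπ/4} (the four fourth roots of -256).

Let g(z) = f(z)e^{-iωz}; for large |z| the factor e^{-iωz} decays in the lower half-plane when ω > 0 and in the upper half-plane when ω < 0.

Case ω > 0 (lower half-plane, clockwise contour ⇒ F(ω) = -2πi·ΣRes):
  Res_{z = - 2 \sqrt{2} - 2 \sqrt{2} i} g(z) = \frac{3 \sqrt{2} i \left(1 - i\right) e^{2 \sqrt{2} \omega \left(-1 + i\right)}}{512}
  Res_{z = 2 \sqrt{2} - 2 \sqrt{2} i} g(z) = \frac{3 \sqrt{2} i \left(1 + i\right) e^{- 2 \sqrt{2} \omega \left(1 + i\right)}}{512}
  F(ω) = -2πi·ΣRes = \frac{3 \sqrt{2} \pi \left(1 - i\right) \left(e^{4 \sqrt{2} i \omega} + i\right) e^{- 2 \sqrt{2} \omega \left(1 + i\right)}}{256} = \frac{3 \pi e^{- 2 \sqrt{2} \omega} \sin{\left(2 \sqrt{2} \omega + \frac{\pi}{4} \right)}}{64}

Case ω < 0 (upper half-plane, counterclockwise contour ⇒ F(ω) = +2πi·ΣRes):
  Res_{z = 2 \sqrt{2} + 2 \sqrt{2} i} g(z) = \frac{3 \sqrt{2} i \left(-1 + i\right) e^{2 \sqrt{2} \omega \left(1 - i\right)}}{512}
  Res_{z = - 2 \sqrt{2} + 2 \sqrt{2} i} g(z) = \frac{3 \sqrt{2} \left(1 - i\right) e^{2 \sqrt{2} \omega \left(1 + i\right)}}{512}
  F(ω) = 2πi·ΣRes = - \frac{3 \sqrt{2} i \pi \left(i \left(1 - i\right) e^{2 \sqrt{2} \omega \left(1 - i\right)} - \left(1 - i\right) e^{2 \sqrt{2} \omega \left(1 + i\right)}\right)}{256} = \frac{3 \pi e^{2 \sqrt{2} \omega} \cos{\left(2 \sqrt{2} \omega + \frac{\pi}{4} \right)}}{64}

Both cases combine into a single formula in |ω|:

F(ω) = \frac{3 \pi e^{- 2 \sqrt{2} \left|{\omega}\right|} \sin{\left(2 \sqrt{2} \left|{\omega}\right| + \frac{\pi}{4} \right)}}{64}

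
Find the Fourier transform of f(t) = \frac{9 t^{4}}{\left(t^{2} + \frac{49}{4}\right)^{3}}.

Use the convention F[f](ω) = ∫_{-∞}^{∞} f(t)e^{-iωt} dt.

F(ω) = \frac{9 \pi \left(49 \omega^{2} - 70 \left|{\omega}\right| + 12\right) e^{- \frac{7 \left|{\omega}\right|}{2}}}{112}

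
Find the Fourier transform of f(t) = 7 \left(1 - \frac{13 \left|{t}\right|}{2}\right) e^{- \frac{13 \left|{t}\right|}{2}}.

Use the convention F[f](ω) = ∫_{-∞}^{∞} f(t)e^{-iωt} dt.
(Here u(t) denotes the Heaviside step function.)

F(ω) = \frac{2912 \omega^{2}}{\left(4 \omega^{2} + 169\right)^{2}}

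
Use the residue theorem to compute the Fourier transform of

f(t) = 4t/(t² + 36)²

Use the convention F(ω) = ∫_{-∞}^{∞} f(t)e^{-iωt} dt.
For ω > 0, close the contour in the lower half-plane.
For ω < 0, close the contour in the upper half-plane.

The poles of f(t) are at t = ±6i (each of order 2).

Let g(z) = f(z)e^{-iωz}; for large |z| the factor e^{-iωz} decays in the lower half-plane when ω > 0 and in the upper half-plane when ω < 0.

Case ω > 0 (lower half-plane, clockwise contour ⇒ F(ω) = -2πi·ΣRes):
  Res_{z = - 6 i} g(z) = \frac{\omega e^{- 6 \omega}}{6} (pole of order 2)
  F(ω) = -2πi·ΣRes = - \frac{i \pi \omega e^{- 6 \omega}}{3}

Case ω < 0 (upper half-plane, counterclockwise contour ⇒ F(ω) = +2πi·ΣRes):
  Res_{z = 6 i} g(z) = - \frac{\omega e^{6 \omega}}{6} (pole of order 2)
  F(ω) = 2πi·ΣRes = - \frac{i \pi \omega e^{6 \omega}}{3}

Both cases combine into a single formula in |ω|:

F(ω) = - \frac{i \pi \omega e^{- 6 \left|{\omega}\right|}}{3}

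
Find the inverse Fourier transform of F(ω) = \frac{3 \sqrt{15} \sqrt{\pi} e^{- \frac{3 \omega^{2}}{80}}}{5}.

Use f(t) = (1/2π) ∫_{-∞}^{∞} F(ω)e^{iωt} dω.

f(t) = 6 e^{- \frac{20 t^{2}}{3}}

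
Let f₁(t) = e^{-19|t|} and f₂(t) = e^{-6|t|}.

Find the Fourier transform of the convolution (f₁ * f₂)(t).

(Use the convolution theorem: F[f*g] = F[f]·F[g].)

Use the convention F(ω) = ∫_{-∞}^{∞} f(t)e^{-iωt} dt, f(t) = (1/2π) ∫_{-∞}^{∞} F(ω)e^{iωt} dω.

F[f₁*f₂](ω) = \frac{456}{\left(\omega^{2} + 36\right) \left(\omega^{2} + 361\right)}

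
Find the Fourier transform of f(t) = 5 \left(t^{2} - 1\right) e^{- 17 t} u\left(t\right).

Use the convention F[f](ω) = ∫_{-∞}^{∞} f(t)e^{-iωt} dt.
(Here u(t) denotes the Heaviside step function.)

F(ω) = \frac{5 \left(2 i \omega - \left(i \omega + 17\right)^{3} + 34\right)}{\left(i \omega + 17\right)^{4}}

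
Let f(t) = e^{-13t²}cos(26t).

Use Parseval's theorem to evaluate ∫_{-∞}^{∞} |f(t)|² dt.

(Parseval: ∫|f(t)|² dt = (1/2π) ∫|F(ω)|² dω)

∫|f(t)|² dt = \frac{\sqrt{26} \sqrt{\pi} \left(1 + e^{26}\right)}{52 e^{26}}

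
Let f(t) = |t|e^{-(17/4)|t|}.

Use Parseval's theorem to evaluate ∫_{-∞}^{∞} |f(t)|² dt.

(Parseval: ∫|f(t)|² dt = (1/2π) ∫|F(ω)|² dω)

∫|f(t)|² dt = \frac{32}{4913}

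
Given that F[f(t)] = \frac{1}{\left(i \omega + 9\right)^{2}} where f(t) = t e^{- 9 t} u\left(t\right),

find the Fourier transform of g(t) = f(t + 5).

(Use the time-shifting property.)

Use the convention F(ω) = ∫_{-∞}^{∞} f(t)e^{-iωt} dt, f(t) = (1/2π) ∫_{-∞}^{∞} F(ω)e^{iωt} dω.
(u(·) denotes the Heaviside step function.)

F[g](ω) = \frac{e^{5 i \omega}}{\left(i \omega + 9\right)^{2}}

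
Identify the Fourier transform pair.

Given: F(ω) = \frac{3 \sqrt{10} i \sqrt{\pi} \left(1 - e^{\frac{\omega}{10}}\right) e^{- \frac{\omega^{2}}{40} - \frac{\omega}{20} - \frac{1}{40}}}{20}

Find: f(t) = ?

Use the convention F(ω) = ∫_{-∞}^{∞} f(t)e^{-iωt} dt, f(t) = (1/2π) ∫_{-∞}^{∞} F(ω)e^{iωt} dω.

f(t) = 3 e^{- 10 t^{2}} \sin{\left(t \right)}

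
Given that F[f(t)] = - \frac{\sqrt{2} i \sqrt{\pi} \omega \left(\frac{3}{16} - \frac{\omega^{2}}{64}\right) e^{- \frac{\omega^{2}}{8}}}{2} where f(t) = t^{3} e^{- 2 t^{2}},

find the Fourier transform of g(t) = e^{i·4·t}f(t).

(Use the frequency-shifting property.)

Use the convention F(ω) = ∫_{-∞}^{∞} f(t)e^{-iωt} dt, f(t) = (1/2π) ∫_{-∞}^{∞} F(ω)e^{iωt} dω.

F[g](ω) = \frac{\sqrt{2} i \sqrt{\pi} \left(\omega - 4\right) \left(\left(\omega - 4\right)^{2} - 12\right) e^{- \frac{\left(\omega - 4\right)^{2}}{8}}}{128}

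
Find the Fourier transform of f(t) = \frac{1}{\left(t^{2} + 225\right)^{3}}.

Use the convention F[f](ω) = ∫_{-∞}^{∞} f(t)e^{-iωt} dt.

F(ω) = \frac{\pi \left(75 \omega^{2} + 15 \left|{\omega}\right| + 1\right) e^{- 15 \left|{\omega}\right|}}{2025000}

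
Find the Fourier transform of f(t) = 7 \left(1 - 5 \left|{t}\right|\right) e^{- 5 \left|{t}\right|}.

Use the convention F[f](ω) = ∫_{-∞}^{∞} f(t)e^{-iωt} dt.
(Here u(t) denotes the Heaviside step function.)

F(ω) = \frac{140 \omega^{2}}{\left(\omega^{2} + 25\right)^{2}}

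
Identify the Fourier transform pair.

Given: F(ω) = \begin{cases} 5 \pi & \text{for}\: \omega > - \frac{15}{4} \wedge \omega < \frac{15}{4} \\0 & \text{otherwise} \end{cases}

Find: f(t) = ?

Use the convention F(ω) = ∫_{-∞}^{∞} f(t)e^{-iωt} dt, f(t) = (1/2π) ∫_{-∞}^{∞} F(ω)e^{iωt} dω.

f(t) = \frac{5 \sin{\left(\frac{15 t}{4} \right)}}{t}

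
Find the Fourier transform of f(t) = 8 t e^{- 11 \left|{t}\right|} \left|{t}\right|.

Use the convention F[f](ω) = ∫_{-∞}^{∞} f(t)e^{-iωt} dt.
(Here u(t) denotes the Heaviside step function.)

F(ω) = \frac{32 i \omega \left(\omega^{2} - 363\right)}{\left(\omega^{2} + 121\right)^{3}}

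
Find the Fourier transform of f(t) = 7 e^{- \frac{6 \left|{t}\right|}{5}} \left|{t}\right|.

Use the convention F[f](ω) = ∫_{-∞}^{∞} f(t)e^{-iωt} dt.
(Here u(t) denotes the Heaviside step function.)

F(ω) = \frac{350 \left(36 - 25 \omega^{2}\right)}{\left(25 \omega^{2} + 36\right)^{2}}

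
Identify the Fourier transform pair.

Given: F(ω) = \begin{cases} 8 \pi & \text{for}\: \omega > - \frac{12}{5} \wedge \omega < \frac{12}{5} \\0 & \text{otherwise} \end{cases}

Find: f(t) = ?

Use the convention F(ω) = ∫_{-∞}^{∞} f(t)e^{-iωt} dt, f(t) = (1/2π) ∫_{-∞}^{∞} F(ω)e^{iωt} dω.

f(t) = \frac{8 \sin{\left(\frac{12 t}{5} \right)}}{t}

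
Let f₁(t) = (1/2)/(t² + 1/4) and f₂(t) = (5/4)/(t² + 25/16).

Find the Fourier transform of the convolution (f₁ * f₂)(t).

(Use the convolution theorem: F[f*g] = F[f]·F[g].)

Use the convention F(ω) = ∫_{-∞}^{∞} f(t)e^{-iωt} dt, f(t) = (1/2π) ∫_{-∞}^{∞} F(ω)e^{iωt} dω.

F[f₁*f₂](ω) = \pi^{2} e^{- \frac{7 \left|{\omega}\right|}{4}}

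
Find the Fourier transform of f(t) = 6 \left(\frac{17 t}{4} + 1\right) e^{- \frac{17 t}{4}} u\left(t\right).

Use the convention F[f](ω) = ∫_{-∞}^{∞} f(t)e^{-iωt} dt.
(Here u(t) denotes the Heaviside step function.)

F(ω) = \frac{48 \left(- 2 i \omega - 17\right)}{16 \omega^{2} - 136 i \omega - 289}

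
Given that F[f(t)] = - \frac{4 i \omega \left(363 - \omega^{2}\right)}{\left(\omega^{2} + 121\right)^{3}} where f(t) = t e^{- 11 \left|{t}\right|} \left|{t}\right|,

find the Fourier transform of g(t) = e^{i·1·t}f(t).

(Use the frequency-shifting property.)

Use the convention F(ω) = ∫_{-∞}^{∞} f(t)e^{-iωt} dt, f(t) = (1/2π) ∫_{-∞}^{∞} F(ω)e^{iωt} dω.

F[g](ω) = \frac{4 i \left(\omega - 1\right) \left(\left(\omega - 1\right)^{2} - 363\right)}{\left(\left(\omega - 1\right)^{2} + 121\right)^{3}}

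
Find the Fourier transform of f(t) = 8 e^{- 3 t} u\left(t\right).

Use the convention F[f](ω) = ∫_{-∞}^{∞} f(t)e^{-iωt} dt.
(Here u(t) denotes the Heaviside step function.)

F(ω) = \frac{8}{i \omega + 3}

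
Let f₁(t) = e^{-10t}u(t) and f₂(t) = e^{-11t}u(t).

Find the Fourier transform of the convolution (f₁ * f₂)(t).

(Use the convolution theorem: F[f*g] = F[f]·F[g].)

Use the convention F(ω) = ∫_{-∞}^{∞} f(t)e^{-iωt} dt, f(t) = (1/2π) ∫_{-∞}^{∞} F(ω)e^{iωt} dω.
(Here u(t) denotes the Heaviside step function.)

F[f₁*f₂](ω) = \frac{1}{\left(i \omega + 10\right) \left(i \omega + 11\right)}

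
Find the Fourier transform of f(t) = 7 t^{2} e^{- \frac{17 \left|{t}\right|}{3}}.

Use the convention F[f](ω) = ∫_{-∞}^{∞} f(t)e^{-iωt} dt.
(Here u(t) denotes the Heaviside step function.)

F(ω) = \frac{12852 \left(289 - 27 \omega^{2}\right)}{\left(9 \omega^{2} + 289\right)^{3}}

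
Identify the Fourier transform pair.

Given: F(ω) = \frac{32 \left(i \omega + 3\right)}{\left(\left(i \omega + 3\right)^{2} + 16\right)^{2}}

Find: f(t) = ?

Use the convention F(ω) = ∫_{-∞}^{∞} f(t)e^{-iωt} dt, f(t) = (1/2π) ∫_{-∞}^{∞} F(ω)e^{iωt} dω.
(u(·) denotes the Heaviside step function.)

f(t) = 4 t e^{- 3 t} \sin{\left(4 t \right)} u\left(t\right)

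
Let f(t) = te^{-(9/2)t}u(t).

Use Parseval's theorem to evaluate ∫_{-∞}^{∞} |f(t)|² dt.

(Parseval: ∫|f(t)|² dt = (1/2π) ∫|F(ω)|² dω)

∫|f(t)|² dt = \frac{2}{729}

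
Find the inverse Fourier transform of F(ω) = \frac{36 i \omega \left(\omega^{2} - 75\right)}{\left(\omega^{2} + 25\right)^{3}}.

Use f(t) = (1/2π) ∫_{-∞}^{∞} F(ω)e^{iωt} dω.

f(t) = 9 t e^{- 5 \left|{t}\right|} \left|{t}\right|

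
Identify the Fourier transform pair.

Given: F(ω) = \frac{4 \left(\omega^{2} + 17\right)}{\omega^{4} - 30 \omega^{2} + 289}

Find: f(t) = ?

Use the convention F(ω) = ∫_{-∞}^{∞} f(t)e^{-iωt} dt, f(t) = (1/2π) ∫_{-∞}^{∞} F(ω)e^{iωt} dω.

f(t) = 2 e^{- \left|{t}\right|} \cos{\left(4 t \right)}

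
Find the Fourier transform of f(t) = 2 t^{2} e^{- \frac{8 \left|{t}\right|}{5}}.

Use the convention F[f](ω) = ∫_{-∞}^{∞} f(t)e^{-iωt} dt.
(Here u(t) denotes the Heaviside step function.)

F(ω) = \frac{8000 \left(64 - 75 \omega^{2}\right)}{\left(25 \omega^{2} + 64\right)^{3}}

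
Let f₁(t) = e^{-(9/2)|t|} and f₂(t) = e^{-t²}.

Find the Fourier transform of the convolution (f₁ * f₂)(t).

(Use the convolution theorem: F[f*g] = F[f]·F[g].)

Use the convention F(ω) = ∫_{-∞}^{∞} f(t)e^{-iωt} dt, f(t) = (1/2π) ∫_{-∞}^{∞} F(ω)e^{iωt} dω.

F[f₁*f₂](ω) = \frac{36 \sqrt{\pi} e^{- \frac{\omega^{2}}{4}}}{4 \omega^{2} + 81}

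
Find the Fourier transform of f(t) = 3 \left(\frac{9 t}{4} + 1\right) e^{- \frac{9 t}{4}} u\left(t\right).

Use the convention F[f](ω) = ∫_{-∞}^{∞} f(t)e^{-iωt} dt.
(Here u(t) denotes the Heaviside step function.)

F(ω) = \frac{24 \left(- 2 i \omega - 9\right)}{16 \omega^{2} - 72 i \omega - 81}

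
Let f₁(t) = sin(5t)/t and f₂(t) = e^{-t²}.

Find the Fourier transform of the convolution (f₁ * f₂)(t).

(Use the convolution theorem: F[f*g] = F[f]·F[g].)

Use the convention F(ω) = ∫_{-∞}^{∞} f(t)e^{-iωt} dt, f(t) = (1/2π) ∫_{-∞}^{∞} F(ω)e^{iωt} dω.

F[f₁*f₂](ω) = \begin{cases} \pi^{\frac{3}{2}} e^{- \frac{\omega^{2}}{4}} & \text{for}\: \omega > -5 \wedge \omega < 5 \\0 & \text{otherwise} \end{cases}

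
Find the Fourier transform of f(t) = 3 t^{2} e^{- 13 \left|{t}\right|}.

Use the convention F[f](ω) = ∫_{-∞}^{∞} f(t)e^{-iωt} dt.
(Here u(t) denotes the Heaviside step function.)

F(ω) = \frac{156 \left(169 - 3 \omega^{2}\right)}{\left(\omega^{2} + 169\right)^{3}}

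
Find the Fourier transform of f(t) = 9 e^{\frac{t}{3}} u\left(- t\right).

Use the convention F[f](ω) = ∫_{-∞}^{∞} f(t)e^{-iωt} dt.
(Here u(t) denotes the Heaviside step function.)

F(ω) = \frac{27 i}{3 \omega + i}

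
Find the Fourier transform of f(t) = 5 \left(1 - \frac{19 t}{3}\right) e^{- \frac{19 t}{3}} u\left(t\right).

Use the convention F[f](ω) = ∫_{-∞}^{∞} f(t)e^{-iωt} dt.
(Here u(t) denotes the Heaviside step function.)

F(ω) = \frac{45 i \omega}{- 9 \omega^{2} + 114 i \omega + 361}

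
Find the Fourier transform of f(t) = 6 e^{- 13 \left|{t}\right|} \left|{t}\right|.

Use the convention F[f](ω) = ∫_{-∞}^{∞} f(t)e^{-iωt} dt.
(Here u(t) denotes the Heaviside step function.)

F(ω) = \frac{12 \left(169 - \omega^{2}\right)}{\left(\omega^{2} + 169\right)^{2}}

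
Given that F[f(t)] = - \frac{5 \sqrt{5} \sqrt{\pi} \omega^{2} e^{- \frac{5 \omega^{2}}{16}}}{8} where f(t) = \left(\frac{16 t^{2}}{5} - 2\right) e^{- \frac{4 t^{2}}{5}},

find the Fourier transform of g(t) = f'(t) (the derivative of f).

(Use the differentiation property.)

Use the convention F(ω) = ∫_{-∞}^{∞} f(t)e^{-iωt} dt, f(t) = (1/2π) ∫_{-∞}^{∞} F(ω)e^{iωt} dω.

F[g](ω) = - \frac{5 \sqrt{5} i \sqrt{\pi} \omega^{3} e^{- \frac{5 \omega^{2}}{16}}}{8}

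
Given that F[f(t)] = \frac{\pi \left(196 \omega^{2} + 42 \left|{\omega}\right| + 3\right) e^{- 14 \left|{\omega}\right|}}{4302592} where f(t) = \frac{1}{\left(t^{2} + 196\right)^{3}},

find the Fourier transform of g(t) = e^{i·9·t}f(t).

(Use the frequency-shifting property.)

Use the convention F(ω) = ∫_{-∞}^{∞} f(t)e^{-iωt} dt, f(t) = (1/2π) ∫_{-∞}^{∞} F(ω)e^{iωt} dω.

F[g](ω) = \frac{\pi \left(196 \left(\omega - 9\right)^{2} + 42 \left|{\omega - 9}\right| + 3\right) e^{- 14 \left|{\omega - 9}\right|}}{4302592}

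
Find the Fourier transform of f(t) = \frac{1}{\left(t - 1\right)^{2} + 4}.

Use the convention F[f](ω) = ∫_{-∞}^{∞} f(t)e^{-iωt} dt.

F(ω) = \frac{\pi e^{- i \omega - 2 \left|{\omega}\right|}}{2}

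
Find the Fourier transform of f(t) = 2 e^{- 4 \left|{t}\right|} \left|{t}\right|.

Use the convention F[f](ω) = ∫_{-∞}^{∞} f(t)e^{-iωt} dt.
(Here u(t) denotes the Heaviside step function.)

F(ω) = \frac{4 \left(16 - \omega^{2}\right)}{\left(\omega^{2} + 16\right)^{2}}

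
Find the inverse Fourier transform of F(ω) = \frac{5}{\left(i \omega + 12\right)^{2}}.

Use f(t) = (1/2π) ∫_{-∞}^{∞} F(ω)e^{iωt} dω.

f(t) = 5 t e^{- 12 t} u\left(t\right)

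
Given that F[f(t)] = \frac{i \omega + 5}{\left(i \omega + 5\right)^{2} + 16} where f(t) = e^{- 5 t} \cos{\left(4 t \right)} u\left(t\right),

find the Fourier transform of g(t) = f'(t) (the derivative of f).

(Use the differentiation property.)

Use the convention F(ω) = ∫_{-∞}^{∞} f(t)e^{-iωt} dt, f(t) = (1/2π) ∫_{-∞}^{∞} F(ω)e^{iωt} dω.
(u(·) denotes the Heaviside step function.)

F[g](ω) = \frac{i \omega \left(i \omega + 5\right)}{\left(i \omega + 5\right)^{2} + 16}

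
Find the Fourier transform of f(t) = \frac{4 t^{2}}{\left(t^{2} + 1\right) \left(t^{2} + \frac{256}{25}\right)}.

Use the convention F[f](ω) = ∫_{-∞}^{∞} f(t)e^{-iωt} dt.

F(ω) = - \frac{100 \pi e^{- \left|{\omega}\right|}}{231} + \frac{320 \pi e^{- \frac{16 \left|{\omega}\right|}{5}}}{231}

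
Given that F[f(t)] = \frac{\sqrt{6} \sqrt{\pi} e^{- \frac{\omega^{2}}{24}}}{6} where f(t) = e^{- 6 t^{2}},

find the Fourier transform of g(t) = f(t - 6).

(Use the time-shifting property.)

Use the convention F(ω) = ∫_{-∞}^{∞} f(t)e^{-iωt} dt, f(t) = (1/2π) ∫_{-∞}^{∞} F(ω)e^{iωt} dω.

F[g](ω) = \frac{\sqrt{6} \sqrt{\pi} e^{- \frac{\omega \left(\omega + 144 i\right)}{24}}}{6}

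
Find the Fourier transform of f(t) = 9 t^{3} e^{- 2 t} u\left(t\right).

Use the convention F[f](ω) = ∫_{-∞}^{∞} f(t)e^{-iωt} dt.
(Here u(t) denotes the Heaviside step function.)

F(ω) = \frac{54}{\left(i \omega + 2\right)^{4}}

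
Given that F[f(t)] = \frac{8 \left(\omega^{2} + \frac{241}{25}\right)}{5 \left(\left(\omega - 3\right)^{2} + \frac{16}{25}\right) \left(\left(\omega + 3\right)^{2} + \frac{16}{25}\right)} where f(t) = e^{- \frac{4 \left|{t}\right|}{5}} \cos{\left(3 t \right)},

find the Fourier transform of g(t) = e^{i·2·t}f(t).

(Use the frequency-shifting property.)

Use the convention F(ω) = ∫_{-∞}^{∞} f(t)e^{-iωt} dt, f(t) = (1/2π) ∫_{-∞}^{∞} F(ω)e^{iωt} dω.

F[g](ω) = \frac{40 \left(25 \left(\omega - 2\right)^{2} + 241\right)}{\left(25 \left(\omega - 5\right)^{2} + 16\right) \left(25 \left(\omega + 1\right)^{2} + 16\right)}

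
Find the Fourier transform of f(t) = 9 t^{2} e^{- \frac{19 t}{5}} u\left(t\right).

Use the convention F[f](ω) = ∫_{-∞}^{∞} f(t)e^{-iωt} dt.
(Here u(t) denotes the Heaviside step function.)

F(ω) = \frac{2250}{\left(5 i \omega + 19\right)^{3}}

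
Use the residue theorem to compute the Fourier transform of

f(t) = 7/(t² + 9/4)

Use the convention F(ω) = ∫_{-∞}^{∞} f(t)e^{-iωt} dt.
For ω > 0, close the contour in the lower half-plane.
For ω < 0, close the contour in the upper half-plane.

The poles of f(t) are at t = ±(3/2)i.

Let g(z) = f(z)e^{-iωz}; for large |z| the factor e^{-iωz} decays in the lower half-plane when ω > 0 and in the upper half-plane when ω < 0.

Case ω > 0 (lower half-plane, clockwise contour ⇒ F(ω) = -2πi·ΣRes):
  Res_{z = - \frac{3 i}{2}} g(z) = \frac{7 i e^{- \frac{3 \omega}{2}}}{3}
  F(ω) = -2πi·ΣRes = \frac{14 \pi e^{- \frac{3 \omega}{2}}}{3}

Case ω < 0 (upper half-plane, counterclockwise contour ⇒ F(ω) = +2πi·ΣRes):
  Res_{z = \frac{3 i}{2}} g(z) = - \frac{7 i e^{\frac{3 \omega}{2}}}{3}
  F(ω) = 2πi·ΣRes = \frac{14 \pi e^{\frac{3 \omega}{2}}}{3}

Both cases combine into a single formula in |ω|:

F(ω) = \frac{14 \pi e^{- \frac{3 \left|{\omega}\right|}{2}}}{3}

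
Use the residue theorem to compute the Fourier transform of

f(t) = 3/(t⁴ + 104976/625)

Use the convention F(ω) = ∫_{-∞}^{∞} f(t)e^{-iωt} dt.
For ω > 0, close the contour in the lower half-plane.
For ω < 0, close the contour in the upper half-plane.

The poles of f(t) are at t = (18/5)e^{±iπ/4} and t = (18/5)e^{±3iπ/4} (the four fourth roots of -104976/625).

Let g(z) = f(z)e^{-iωz}; for large |z| the factor e^{-iωz} decays in the lower half-plane when ω > 0 and in the upper half-plane when ω < 0.

Case ω > 0 (lower half-plane, clockwise contour ⇒ F(ω) = -2πi·ΣRes):
  Res_{z = - \frac{9 \sqrt{2}}{5} - \frac{9 \sqrt{2} i}{5}} g(z) = \frac{125 \sqrt{2} i \left(1 - i\right) e^{\frac{9 \sqrt{2} \omega \left(-1 + i\right)}{5}}}{15552}
  Res_{z = \frac{9 \sqrt{2}}{5} - \frac{9 \sqrt{2} i}{5}} g(z) = \frac{125 \sqrt{2} i \left(1 + i\right) e^{- \frac{9 \sqrt{2} \omega \left(1 + i\right)}{5}}}{15552}
  F(ω) = -2πi·ΣRes = \frac{125 \sqrt{2} \pi \left(1 - i\right) \left(e^{\frac{18 \sqrt{2} i \omega}{5}} + i\right) e^{- \frac{9 \sqrt{2} \omega \left(1 + i\right)}{5}}}{7776} = \frac{125 \pi e^{- \frac{9 \sqrt{2} \omega}{5}} \sin{\left(\frac{9 \sqrt{2} \omega}{5} + \frac{\pi}{4} \right)}}{1944}

Case ω < 0 (upper half-plane, counterclockwise contour ⇒ F(ω) = +2πi·ΣRes):
  Res_{z = \frac{9 \sqrt{2}}{5} + \frac{9 \sqrt{2} i}{5}} g(z) = \frac{125 \sqrt{2} i \left(-1 + i\right) e^{\frac{9 \sqrt{2} \omega \left(1 - i\right)}{5}}}{15552}
  Res_{z = - \frac{9 \sqrt{2}}{5} + \frac{9 \sqrt{2} i}{5}} g(z) = \frac{125 \sqrt{2} \left(1 - i\right) e^{\frac{9 \sqrt{2} \omega \left(1 + i\right)}{5}}}{15552}
  F(ω) = 2πi·ΣRes = - \frac{125 \sqrt{2} i \pi \left(i \left(1 - i\right) e^{\frac{9 \sqrt{2} \omega \left(1 - i\right)}{5}} - \left(1 - i\right) e^{\frac{9 \sqrt{2} \omega \left(1 + i\right)}{5}}\right)}{7776} = \frac{125 \pi e^{\frac{9 \sqrt{2} \omega}{5}} \cos{\left(\frac{9 \sqrt{2} \omega}{5} + \frac{\pi}{4} \right)}}{1944}

Both cases combine into a single formula in |ω|:

F(ω) = \frac{125 \pi e^{- \frac{9 \sqrt{2} \left|{\omega}\right|}{5}} \sin{\left(\frac{9 \sqrt{2} \left|{\omega}\right|}{5} + \frac{\pi}{4} \right)}}{1944}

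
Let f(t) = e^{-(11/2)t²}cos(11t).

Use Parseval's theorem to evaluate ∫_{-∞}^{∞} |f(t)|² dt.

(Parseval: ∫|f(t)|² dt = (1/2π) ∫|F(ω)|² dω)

∫|f(t)|² dt = \frac{\sqrt{11} \sqrt{\pi} \left(1 + e^{11}\right)}{22 e^{11}}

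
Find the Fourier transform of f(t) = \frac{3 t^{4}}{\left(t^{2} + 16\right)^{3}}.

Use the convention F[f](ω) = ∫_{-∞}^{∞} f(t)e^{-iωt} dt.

F(ω) = \frac{3 \pi \left(16 \omega^{2} - 20 \left|{\omega}\right| + 3\right) e^{- 4 \left|{\omega}\right|}}{32}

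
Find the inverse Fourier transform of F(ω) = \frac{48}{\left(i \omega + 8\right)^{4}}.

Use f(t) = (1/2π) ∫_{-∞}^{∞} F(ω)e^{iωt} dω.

f(t) = 8 t^{3} e^{- 8 t} u\left(t\right)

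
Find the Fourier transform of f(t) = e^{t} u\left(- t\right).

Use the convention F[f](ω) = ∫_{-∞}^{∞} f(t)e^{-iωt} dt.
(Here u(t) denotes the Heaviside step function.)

F(ω) = \frac{i}{\omega + i}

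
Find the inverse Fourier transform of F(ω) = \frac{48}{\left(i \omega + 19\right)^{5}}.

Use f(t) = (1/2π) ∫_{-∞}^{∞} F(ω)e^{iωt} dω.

f(t) = 2 t^{4} e^{- 19 t} u\left(t\right)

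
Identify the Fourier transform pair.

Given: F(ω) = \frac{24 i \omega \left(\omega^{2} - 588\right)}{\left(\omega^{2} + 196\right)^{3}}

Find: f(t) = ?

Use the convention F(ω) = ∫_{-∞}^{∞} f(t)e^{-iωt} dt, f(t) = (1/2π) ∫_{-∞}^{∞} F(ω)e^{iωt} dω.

f(t) = 6 t e^{- 14 \left|{t}\right|} \left|{t}\right|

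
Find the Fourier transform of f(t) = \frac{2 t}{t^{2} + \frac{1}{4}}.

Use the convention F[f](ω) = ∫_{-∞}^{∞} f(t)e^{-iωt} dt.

F(ω) = - 2 i \pi e^{- \frac{\left|{\omega}\right|}{2}} \operatorname{sign}{\left(\omega \right)}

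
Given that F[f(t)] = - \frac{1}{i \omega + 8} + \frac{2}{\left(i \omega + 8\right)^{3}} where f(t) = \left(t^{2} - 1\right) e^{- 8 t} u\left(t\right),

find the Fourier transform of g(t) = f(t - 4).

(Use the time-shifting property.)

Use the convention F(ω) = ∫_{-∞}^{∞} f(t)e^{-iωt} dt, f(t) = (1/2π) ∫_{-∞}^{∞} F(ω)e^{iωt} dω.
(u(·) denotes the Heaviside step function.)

F[g](ω) = \frac{\left(2 i \omega - \left(i \omega + 8\right)^{3} + 16\right) e^{- 4 i \omega}}{\left(i \omega + 8\right)^{4}}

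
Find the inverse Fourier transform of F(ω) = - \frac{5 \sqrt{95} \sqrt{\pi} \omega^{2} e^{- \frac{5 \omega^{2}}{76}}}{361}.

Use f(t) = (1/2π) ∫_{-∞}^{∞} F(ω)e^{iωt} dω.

f(t) = \left(\frac{76 t^{2}}{5} - 2\right) e^{- \frac{19 t^{2}}{5}}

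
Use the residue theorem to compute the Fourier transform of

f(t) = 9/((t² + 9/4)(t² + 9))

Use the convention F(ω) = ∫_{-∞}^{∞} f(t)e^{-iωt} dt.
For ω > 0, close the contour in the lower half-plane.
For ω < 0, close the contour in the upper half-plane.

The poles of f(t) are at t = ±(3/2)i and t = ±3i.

Let g(z) = f(z)e^{-iωz}; for large |z| the factor e^{-iωz} decays in the lower half-plane when ω > 0 and in the upper half-plane when ω < 0.

Case ω > 0 (lower half-plane, clockwise contour ⇒ F(ω) = -2πi·ΣRes):
  Res_{z = - \frac{3 i}{2}} g(z) = \frac{4 i e^{- \frac{3 \omega}{2}}}{9}
  Res_{z = - 3 i} g(z) = - \frac{2 i e^{- 3 \omega}}{9}
  F(ω) = -2πi·ΣRes = - \frac{4 \pi e^{- 3 \omega}}{9} + \frac{8 \pi e^{- \frac{3 \omega}{2}}}{9}

Case ω < 0 (upper half-plane, counterclockwise contour ⇒ F(ω) = +2πi·ΣRes):
  Res_{z = \frac{3 i}{2}} g(z) = - \frac{4 i e^{\frac{3 \omega}{2}}}{9}
  Res_{z = 3 i} g(z) = \frac{2 i e^{3 \omega}}{9}
  F(ω) = 2πi·ΣRes = \frac{4 \pi \left(2 e^{\frac{3 \omega}{2}} - e^{3 \omega}\right)}{9}

Both cases combine into a single formula in |ω|:

F(ω) = - \frac{4 \pi e^{- 3 \left|{\omega}\right|}}{9} + \frac{8 \pi e^{- \frac{3 \left|{\omega}\right|}{2}}}{9}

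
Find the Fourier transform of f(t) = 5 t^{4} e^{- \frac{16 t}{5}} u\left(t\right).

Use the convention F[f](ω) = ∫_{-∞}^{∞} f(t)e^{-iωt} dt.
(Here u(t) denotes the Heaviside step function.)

F(ω) = \frac{375000}{\left(5 i \omega + 16\right)^{5}}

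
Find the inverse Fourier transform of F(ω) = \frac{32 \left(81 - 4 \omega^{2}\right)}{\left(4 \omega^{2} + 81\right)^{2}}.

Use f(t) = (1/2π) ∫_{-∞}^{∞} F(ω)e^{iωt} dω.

f(t) = 4 e^{- \frac{9 \left|{t}\right|}{2}} \left|{t}\right|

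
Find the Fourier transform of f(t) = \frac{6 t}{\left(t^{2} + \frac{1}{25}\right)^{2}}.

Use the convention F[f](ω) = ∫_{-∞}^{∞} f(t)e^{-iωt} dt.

F(ω) = - 15 i \pi \omega e^{- \frac{\left|{\omega}\right|}{5}}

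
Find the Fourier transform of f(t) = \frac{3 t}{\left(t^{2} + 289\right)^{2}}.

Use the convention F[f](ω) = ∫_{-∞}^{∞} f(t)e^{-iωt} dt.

F(ω) = - \frac{3 i \pi \omega e^{- 17 \left|{\omega}\right|}}{34}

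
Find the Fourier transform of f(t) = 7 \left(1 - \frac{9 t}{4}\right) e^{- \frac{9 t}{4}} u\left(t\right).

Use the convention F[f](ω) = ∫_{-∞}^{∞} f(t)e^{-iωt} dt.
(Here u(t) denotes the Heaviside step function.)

F(ω) = \frac{112 i \omega}{- 16 \omega^{2} + 72 i \omega + 81}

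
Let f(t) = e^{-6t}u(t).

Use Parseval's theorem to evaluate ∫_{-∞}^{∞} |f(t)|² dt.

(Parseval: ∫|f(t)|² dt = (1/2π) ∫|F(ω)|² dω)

∫|f(t)|² dt = \frac{1}{12}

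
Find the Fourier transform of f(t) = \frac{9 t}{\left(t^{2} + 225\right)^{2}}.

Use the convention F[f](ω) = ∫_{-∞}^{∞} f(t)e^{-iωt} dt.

F(ω) = - \frac{3 i \pi \omega e^{- 15 \left|{\omega}\right|}}{10}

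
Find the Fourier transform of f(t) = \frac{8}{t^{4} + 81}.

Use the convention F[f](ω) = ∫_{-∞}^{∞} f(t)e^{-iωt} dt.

F(ω) = \frac{8 \pi e^{- \frac{3 \sqrt{2} \left|{\omega}\right|}{2}} \sin{\left(\frac{3 \sqrt{2} \left|{\omega}\right|}{2} + \frac{\pi}{4} \right)}}{27}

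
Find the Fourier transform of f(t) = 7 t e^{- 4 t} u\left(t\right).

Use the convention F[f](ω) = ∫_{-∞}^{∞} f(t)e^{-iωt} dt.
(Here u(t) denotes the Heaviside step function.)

F(ω) = \frac{7}{\left(i \omega + 4\right)^{2}}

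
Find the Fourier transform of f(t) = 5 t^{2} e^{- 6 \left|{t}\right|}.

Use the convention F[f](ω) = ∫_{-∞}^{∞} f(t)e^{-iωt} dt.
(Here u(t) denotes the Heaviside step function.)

F(ω) = \frac{360 \left(12 - \omega^{2}\right)}{\left(\omega^{2} + 36\right)^{3}}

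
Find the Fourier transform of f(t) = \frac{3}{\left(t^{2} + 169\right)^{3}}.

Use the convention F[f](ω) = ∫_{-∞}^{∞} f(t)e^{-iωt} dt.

F(ω) = \frac{3 \pi \left(169 \omega^{2} + 39 \left|{\omega}\right| + 3\right) e^{- 13 \left|{\omega}\right|}}{2970344}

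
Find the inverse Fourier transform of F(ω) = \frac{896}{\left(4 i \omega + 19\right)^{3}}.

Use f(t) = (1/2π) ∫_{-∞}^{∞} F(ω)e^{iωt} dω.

f(t) = 7 t^{2} e^{- \frac{19 t}{4}} u\left(t\right)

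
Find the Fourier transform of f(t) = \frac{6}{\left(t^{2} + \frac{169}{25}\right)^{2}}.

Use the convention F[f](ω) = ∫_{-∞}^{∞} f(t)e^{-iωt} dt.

F(ω) = \frac{75 \pi \left(13 \left|{\omega}\right| + 5\right) e^{- \frac{13 \left|{\omega}\right|}{5}}}{2197}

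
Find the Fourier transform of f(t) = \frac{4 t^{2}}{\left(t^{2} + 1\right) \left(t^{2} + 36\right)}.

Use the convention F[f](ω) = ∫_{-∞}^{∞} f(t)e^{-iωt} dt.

F(ω) = \frac{4 \pi \left(6 - e^{5 \left|{\omega}\right|}\right) e^{- 6 \left|{\omega}\right|}}{35}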